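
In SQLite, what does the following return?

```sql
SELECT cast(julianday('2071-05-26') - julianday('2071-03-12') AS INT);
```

19 days remain in March 2071 after the 12th (31 − 12).
April 2071: 30 days.
Then 26 days into May 2071.
Total: 19 + 30 + 26 = 75.

75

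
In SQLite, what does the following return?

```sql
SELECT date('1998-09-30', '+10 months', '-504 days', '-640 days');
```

1996-06-11

Adding +10 months to 1998-09-30 gives 1999-07-30.
Applying '-504 days' to 1999-07-30: counting 504 days back gives 1998-03-13.
Applying '-640 days' to 1998-03-13: counting 640 days back gives 1996-06-11.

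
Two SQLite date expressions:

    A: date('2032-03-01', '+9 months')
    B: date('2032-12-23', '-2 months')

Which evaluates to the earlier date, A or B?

B

A = 2032-12-01.
B = 2032-10-23.
B is earlier.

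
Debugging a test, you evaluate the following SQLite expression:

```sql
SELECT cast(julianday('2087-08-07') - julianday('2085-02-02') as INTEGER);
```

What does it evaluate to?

26 days remain in February 2085 after the 2nd (28 − 2).
Full months from March 2085 through July 2087 contribute their day counts.
Then 7 days into August 2087.
Total: 26 + 31 + 30 + 31 + 30 + 31 + 31 + 30 + 31 + 30 + 31 + 31 + 28 + 31 + 30 + 31 + 30 + 31 + 31 + 30 + 31 + 30 + 31 + 31 + 28 + 31 + 30 + 31 + 30 + 31 + 7 = 916.

916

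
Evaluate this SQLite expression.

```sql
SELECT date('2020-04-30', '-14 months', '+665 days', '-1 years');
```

Adding -14 months to 2020-04-30 targets 2019-02-30. February 2019 has only 28 days, so SQLite normalizes the 2-day overflow forward to 2019-03-02.
Applying '+665 days' to 2019-03-02: counting 665 days forward gives 2020-12-26.
Adding -1 year to 2020-12-26 gives 2019-12-26.

2019-12-26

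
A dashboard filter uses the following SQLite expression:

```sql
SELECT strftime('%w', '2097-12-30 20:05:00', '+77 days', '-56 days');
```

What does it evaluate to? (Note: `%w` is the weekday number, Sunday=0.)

1

First apply '+77 days', '-56 days': 2097-12-30 20:05:00 → 2098-01-20 20:05:00.
2098-01-20 is a Monday; with Sunday=0 that is 1.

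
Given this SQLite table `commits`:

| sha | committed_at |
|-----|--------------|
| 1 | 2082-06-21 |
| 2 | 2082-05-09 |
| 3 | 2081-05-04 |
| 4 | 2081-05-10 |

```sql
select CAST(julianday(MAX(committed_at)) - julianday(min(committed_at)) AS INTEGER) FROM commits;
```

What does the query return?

MIN = 2081-05-04, MAX = 2082-06-21.
27 days remain in May 2081 after the 4th (31 − 4).
Full months from June 2081 through May 2082 contribute their day counts.
Then 21 days into June 2082.
Total: 27 + 30 + 31 + 31 + 30 + 31 + 30 + 31 + 31 + 28 + 31 + 30 + 31 + 21 = 413.

413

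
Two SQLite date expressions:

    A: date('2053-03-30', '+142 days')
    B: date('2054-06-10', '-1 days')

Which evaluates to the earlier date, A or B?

A = 2053-08-19.
B = 2054-06-09.
A is earlier.

A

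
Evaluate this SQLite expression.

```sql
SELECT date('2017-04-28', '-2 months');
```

Adding -2 months to 2017-04-28 gives 2017-02-28.

2017-02-28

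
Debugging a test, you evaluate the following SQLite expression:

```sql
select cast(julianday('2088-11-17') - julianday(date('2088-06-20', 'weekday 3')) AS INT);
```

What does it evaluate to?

`weekday 3` advances to the next Wednesday; 2088-06-20 is a Sunday, so it moves forward to 2088-06-23.
7 days remain in June 2088 after the 23rd (30 − 23).
July 2088: 31 days.
August 2088: 31 days.
September 2088: 30 days.
October 2088: 31 days.
Then 17 days into November 2088.
Total: 7 + 31 + 31 + 30 + 31 + 17 = 147.

147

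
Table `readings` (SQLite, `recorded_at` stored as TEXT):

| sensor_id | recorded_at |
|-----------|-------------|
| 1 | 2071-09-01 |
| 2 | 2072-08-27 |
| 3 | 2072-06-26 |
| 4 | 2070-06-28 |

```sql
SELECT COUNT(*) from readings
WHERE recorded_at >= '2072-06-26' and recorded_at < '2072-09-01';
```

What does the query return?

Rows in [2072-06-26, 2072-09-01): 2072-08-27, 2072-06-26 → 2 rows.

2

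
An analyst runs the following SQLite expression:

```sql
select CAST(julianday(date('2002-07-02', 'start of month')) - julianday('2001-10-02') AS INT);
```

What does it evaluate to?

272

`start of month` rewinds 2002-07-02 to 2002-07-01.
29 days remain in October 2001 after the 2nd (31 − 2).
Full months from November 2001 through June 2002 contribute their day counts.
Then 1 day into July 2002.
Total: 29 + 30 + 31 + 31 + 28 + 31 + 30 + 31 + 30 + 1 = 272.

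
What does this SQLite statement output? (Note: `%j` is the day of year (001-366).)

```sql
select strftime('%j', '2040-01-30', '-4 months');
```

273

First apply '-4 months': 2040-01-30 → 2039-09-30.
Day-of-year for 2039-09-30: days since 2039-01-01 inclusive = 273, zero-padded to 273.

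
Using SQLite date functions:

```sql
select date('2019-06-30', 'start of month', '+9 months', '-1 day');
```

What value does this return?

2020-02-29

`start of month` rewinds 2019-06-30 to 2019-06-01.
Adding +9 months to 2019-06-01 gives 2020-03-01.
Going back 1 day from 2020-03-01 reaches 2020-02-29 (last day of February, 29 days).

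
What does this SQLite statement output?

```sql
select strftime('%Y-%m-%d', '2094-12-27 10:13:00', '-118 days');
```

2094-08-31

First apply '-118 days': 2094-12-27 10:13:00 → 2094-08-31 10:13:00.
`%Y-%m-%d` extracts the ISO date: 2094-08-31.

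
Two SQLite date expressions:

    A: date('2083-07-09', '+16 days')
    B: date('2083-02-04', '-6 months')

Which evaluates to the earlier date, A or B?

B

A = 2083-07-25.
B = 2082-08-04.
B is earlier.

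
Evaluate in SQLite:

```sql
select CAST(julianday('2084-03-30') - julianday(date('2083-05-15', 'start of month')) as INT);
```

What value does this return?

`start of month` rewinds 2083-05-15 to 2083-05-01.
30 days remain in May 2083 after the 1st (31 − 1).
Full months from June 2083 through February 2084 contribute their day counts.
Then 30 days into March 2084.
Total: 30 + 30 + 31 + 31 + 30 + 31 + 30 + 31 + 31 + 29 + 30 = 334.

334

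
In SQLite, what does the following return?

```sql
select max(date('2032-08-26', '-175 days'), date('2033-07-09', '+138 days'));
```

date('2032-08-26', '-175 days') → 2032-03-04.
date('2033-07-09', '+138 days') → 2033-11-24.
Later of the two is 2033-11-24.

2033-11-24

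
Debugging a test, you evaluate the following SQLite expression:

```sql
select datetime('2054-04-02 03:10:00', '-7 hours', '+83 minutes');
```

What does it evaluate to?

-7 hours from 2054-04-02 03:10:00 is 2054-04-01 20:10:00 (crosses midnight).
83 minutes = 1h 23m; +83 minutes from 2054-04-01 20:10:00 is 2054-04-01 21:33:00.

2054-04-01 21:33:00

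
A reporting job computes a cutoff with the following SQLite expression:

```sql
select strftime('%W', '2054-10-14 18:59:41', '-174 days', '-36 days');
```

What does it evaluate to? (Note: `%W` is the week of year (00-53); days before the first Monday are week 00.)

First apply '-174 days', '-36 days': 2054-10-14 18:59:41 → 2054-03-18 18:59:41.
2054-03-18 is a Wednesday. SQLite's %W counts Mondays since the year started; the result is 11.

11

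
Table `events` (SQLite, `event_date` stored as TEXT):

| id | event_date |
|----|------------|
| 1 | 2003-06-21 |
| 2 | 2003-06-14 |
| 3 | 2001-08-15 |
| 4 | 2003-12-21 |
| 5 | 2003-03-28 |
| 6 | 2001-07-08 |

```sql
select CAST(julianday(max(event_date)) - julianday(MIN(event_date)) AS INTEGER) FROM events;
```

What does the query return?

MIN = 2001-07-08, MAX = 2003-12-21.
23 days remain in July 2001 after the 8th (31 − 8).
Full months from August 2001 through November 2003 contribute their day counts.
Then 21 days into December 2003.
Total: 23 + 31 + 30 + 31 + 30 + 31 + 31 + 28 + 31 + 30 + 31 + 30 + 31 + 31 + 30 + 31 + 30 + 31 + 31 + 28 + 31 + 30 + 31 + 30 + 31 + 31 + 30 + 31 + 30 + 21 = 896.

896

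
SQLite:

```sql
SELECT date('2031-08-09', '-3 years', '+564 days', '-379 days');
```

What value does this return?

2029-02-10

Adding -3 years to 2031-08-09 gives 2028-08-09.
Applying '+564 days' to 2028-08-09: counting 564 days forward gives 2030-02-24.
Applying '-379 days' to 2030-02-24: counting 379 days back gives 2029-02-10.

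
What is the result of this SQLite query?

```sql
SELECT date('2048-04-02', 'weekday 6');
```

2048-04-04

`weekday 6` advances to the next Saturday; 2048-04-02 is a Thursday, so it moves forward to 2048-04-04.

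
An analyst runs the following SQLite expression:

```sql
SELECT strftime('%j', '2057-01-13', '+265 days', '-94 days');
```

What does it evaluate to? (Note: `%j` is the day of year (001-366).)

First apply '+265 days', '-94 days': 2057-01-13 → 2057-07-03.
Day-of-year for 2057-07-03: days since 2057-01-01 inclusive = 184, zero-padded to 184.

184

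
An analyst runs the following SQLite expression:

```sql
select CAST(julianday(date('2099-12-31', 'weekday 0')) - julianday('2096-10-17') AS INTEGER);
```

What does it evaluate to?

1173

`weekday 0` advances to the next Sunday; 2099-12-31 is a Thursday, so it moves forward to 2100-01-03.
14 days remain in October 2096 after the 17th (31 − 17).
Full months from November 2096 through December 2099 contribute their day counts.
Then 3 days into January 2100.
Total: 14 + 30 + 31 + 31 + 28 + 31 + 30 + 31 + 30 + 31 + 31 + 30 + 31 + 30 + 31 + 31 + 28 + 31 + 30 + 31 + 30 + 31 + 31 + 30 + 31 + 30 + 31 + 31 + 28 + 31 + 30 + 31 + 30 + 31 + 31 + 30 + 31 + 30 + 31 + 3 = 1173.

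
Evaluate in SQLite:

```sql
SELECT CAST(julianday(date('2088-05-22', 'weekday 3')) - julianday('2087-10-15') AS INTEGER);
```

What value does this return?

224

`weekday 3` advances to the next Wednesday; 2088-05-22 is a Saturday, so it moves forward to 2088-05-26.
16 days remain in October 2087 after the 15th (31 − 15).
Full months from November 2087 through April 2088 contribute their day counts.
Then 26 days into May 2088.
Total: 16 + 30 + 31 + 31 + 29 + 31 + 30 + 26 = 224.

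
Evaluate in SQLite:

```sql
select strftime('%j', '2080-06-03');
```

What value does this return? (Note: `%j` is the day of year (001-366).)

155

Day-of-year for 2080-06-03: days since 2080-01-01 inclusive = 155, zero-padded to 155.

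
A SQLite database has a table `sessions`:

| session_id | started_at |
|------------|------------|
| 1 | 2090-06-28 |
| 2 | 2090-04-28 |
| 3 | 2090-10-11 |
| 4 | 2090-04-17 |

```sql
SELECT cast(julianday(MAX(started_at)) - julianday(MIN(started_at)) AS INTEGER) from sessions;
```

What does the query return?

177

MIN = 2090-04-17, MAX = 2090-10-11.
13 days remain in April 2090 after the 17th (30 − 17).
May 2090: 31 days.
June 2090: 30 days.
July 2090: 31 days.
August 2090: 31 days.
September 2090: 30 days.
Then 11 days into October 2090.
Total: 13 + 31 + 30 + 31 + 31 + 30 + 11 = 177.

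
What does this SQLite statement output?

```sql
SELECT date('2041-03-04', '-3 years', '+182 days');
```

2038-09-02

Adding -3 years to 2041-03-04 gives 2038-03-04.
Applying '+182 days' to 2038-03-04: counting 182 days forward gives 2038-09-02.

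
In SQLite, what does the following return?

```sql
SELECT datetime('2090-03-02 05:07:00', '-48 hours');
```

2090-02-28 05:07:00

-48 hours from 2090-03-02 05:07:00 is 2090-02-28 05:07:00 (crosses midnight).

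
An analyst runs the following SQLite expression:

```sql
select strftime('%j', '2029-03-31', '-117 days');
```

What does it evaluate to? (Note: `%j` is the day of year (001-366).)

First apply '-117 days': 2029-03-31 → 2028-12-04.
Day-of-year for 2028-12-04: days since 2028-01-01 inclusive = 339, zero-padded to 339.

339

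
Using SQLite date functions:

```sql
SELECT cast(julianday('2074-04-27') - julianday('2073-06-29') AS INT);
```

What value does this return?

1 day remains in June 2073 after the 29th (30 − 29).
Full months from July 2073 through March 2074 contribute their day counts.
Then 27 days into April 2074.
Total: 1 + 31 + 31 + 30 + 31 + 30 + 31 + 31 + 28 + 31 + 27 = 302.

302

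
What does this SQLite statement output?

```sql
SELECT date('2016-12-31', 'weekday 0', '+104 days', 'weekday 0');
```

`weekday 0` advances to the next Sunday; 2016-12-31 is a Saturday, so it moves forward to 2017-01-01.
Applying '+104 days' to 2017-01-01: counting 104 days forward gives 2017-04-15.
`weekday 0` advances to the next Sunday; 2017-04-15 is a Saturday, so it moves forward to 2017-04-16.

2017-04-16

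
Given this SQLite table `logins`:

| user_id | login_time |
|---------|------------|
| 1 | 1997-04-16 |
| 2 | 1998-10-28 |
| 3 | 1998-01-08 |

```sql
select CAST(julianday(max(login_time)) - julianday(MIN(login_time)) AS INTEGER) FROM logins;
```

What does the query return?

560

MIN = 1997-04-16, MAX = 1998-10-28.
14 days remain in April 1997 after the 16th (30 − 16).
Full months from May 1997 through September 1998 contribute their day counts.
Then 28 days into October 1998.
Total: 14 + 31 + 30 + 31 + 31 + 30 + 31 + 30 + 31 + 31 + 28 + 31 + 30 + 31 + 30 + 31 + 31 + 30 + 28 = 560.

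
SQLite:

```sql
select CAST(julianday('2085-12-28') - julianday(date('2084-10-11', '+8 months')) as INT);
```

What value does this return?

Adding +8 months to 2084-10-11 gives 2085-06-11.
19 days remain in June 2085 after the 11th (30 − 11).
July 2085: 31 days.
August 2085: 31 days.
September 2085: 30 days.
October 2085: 31 days.
November 2085: 30 days.
Then 28 days into December 2085.
Total: 19 + 31 + 31 + 30 + 31 + 30 + 28 = 200.

200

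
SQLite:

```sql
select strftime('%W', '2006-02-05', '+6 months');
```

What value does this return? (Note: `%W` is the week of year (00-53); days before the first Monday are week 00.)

First apply '+6 months': 2006-02-05 → 2006-08-05.
2006-08-05 is a Saturday. SQLite's %W counts Mondays since the year started; the result is 31.

31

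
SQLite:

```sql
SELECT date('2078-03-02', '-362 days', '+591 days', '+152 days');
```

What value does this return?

2079-03-18

Applying '-362 days' to 2078-03-02: counting 362 days back gives 2077-03-05.
Applying '+591 days' to 2077-03-05: counting 591 days forward gives 2078-10-17.
Applying '+152 days' to 2078-10-17: counting 152 days forward gives 2079-03-18.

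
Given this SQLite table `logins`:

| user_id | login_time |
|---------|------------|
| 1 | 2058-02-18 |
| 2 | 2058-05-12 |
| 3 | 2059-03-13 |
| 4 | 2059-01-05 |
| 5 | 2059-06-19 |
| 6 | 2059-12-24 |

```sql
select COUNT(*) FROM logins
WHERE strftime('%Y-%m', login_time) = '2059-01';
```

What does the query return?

1

Rows with year-month 2059-01: 2059-01-05 → 1.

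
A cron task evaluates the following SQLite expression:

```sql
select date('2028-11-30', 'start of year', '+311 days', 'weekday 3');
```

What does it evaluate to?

2028-11-08

`start of year` rewinds 2028-11-30 to 2028-01-01.
Applying '+311 days' to 2028-01-01: counting 311 days forward gives 2028-11-07.
`weekday 3` advances to the next Wednesday; 2028-11-07 is a Tuesday, so it moves forward to 2028-11-08.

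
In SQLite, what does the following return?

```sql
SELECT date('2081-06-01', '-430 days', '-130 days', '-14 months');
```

Applying '-430 days' to 2081-06-01: counting 430 days back gives 2080-03-28.
Applying '-130 days' to 2080-03-28: counting 130 days back gives 2079-11-19.
Adding -14 months to 2079-11-19 gives 2078-09-19.

2078-09-19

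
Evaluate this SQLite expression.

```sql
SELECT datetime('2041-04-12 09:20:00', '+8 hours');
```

2041-04-12 17:20:00

+8 hours from 2041-04-12 09:20:00 is 2041-04-12 17:20:00.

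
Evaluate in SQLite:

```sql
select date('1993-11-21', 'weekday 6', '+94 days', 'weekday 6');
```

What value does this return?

1994-03-05

`weekday 6` advances to the next Saturday; 1993-11-21 is a Sunday, so it moves forward to 1993-11-27.
Applying '+94 days' to 1993-11-27: counting 94 days forward gives 1994-03-01.
`weekday 6` advances to the next Saturday; 1994-03-01 is a Tuesday, so it moves forward to 1994-03-05.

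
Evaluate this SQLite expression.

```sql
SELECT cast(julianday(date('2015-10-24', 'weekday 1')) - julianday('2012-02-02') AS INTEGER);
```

`weekday 1` advances to the next Monday; 2015-10-24 is a Saturday, so it moves forward to 2015-10-26.
27 days remain in February 2012 after the 2nd (29 − 2).
Full months from March 2012 through September 2015 contribute their day counts.
Then 26 days into October 2015.
Total: 27 + 31 + 30 + 31 + 30 + 31 + 31 + 30 + 31 + 30 + 31 + 31 + 28 + 31 + 30 + 31 + 30 + 31 + 31 + 30 + 31 + 30 + 31 + 31 + 28 + 31 + 30 + 31 + 30 + 31 + 31 + 30 + 31 + 30 + 31 + 31 + 28 + 31 + 30 + 31 + 30 + 31 + 31 + 30 + 26 = 1362.

1362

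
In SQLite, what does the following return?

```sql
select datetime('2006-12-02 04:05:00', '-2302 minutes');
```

2302 minutes = 38h 22m; -2302 minutes from 2006-12-02 04:05:00 is 2006-11-30 13:43:00 (crosses midnight).

2006-11-30 13:43:00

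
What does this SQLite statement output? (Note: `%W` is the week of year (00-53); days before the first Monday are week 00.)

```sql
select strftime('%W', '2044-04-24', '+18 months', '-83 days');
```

First apply '+18 months', '-83 days': 2044-04-24 → 2045-08-02.
2045-08-02 is a Wednesday. SQLite's %W counts Mondays since the year started; the result is 31.

31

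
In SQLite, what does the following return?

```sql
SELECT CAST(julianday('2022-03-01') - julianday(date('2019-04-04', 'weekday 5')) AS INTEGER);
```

`weekday 5` advances to the next Friday; 2019-04-04 is a Thursday, so it moves forward to 2019-04-05.
25 days remain in April 2019 after the 5th (30 − 5).
Full months from May 2019 through February 2022 contribute their day counts.
Then 1 day into March 2022.
Total: 25 + 31 + 30 + 31 + 31 + 30 + 31 + 30 + 31 + 31 + 29 + 31 + 30 + 31 + 30 + 31 + 31 + 30 + 31 + 30 + 31 + 31 + 28 + 31 + 30 + 31 + 30 + 31 + 31 + 30 + 31 + 30 + 31 + 31 + 28 + 1 = 1061.

1061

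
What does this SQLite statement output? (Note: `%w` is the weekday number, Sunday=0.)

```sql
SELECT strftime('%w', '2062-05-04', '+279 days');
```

First apply '+279 days': 2062-05-04 → 2063-02-07.
2063-02-07 is a Wednesday; with Sunday=0 that is 3.

3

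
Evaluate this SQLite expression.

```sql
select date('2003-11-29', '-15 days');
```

2003-11-14

Going back 15 days within November lands on 2003-11-14.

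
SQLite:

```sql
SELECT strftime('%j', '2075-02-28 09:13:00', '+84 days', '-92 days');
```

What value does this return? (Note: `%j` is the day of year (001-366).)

First apply '+84 days', '-92 days': 2075-02-28 09:13:00 → 2075-02-20 09:13:00.
Day-of-year for 2075-02-20: days since 2075-01-01 inclusive = 51, zero-padded to 051.

051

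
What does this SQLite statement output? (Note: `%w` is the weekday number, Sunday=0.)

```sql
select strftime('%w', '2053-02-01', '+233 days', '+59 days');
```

First apply '+233 days', '+59 days': 2053-02-01 → 2053-11-20.
2053-11-20 is a Thursday; with Sunday=0 that is 4.

4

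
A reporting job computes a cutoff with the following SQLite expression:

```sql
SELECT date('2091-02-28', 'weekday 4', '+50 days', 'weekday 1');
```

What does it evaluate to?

`weekday 4` advances to the next Thursday; 2091-02-28 is a Wednesday, so it moves forward to 2091-03-01.
Applying '+50 days' to 2091-03-01: counting 50 days forward gives 2091-04-20.
`weekday 1` advances to the next Monday; 2091-04-20 is a Friday, so it moves forward to 2091-04-23.

2091-04-23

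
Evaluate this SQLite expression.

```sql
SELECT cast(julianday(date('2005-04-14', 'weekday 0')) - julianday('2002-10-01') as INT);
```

929

`weekday 0` advances to the next Sunday; 2005-04-14 is a Thursday, so it moves forward to 2005-04-17.
30 days remain in October 2002 after the 1st (31 − 1).
Full months from November 2002 through March 2005 contribute their day counts.
Then 17 days into April 2005.
Total: 30 + 30 + 31 + 31 + 28 + 31 + 30 + 31 + 30 + 31 + 31 + 30 + 31 + 30 + 31 + 31 + 29 + 31 + 30 + 31 + 30 + 31 + 31 + 30 + 31 + 30 + 31 + 31 + 28 + 31 + 17 = 929.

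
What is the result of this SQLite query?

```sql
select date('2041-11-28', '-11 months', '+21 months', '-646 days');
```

2040-12-21

Adding -11 months to 2041-11-28 gives 2040-12-28.
Adding +21 months to 2040-12-28 gives 2042-09-28.
Applying '-646 days' to 2042-09-28: counting 646 days back gives 2040-12-21.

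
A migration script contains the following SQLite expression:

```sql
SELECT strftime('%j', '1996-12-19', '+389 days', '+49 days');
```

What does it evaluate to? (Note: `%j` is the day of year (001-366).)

061

First apply '+389 days', '+49 days': 1996-12-19 → 1998-03-02.
Day-of-year for 1998-03-02: days since 1998-01-01 inclusive = 61, zero-padded to 061.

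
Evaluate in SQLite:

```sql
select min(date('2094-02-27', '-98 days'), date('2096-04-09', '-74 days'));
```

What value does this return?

2093-11-21

date('2094-02-27', '-98 days') → 2093-11-21.
date('2096-04-09', '-74 days') → 2096-01-26.
Earlier of the two is 2093-11-21.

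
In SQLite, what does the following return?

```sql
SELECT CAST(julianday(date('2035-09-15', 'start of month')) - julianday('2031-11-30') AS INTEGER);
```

1371

`start of month` rewinds 2035-09-15 to 2035-09-01.
0 days remain in November 2031 after the 30th (30 − 30).
Full months from December 2031 through August 2035 contribute their day counts.
Then 1 day into September 2035.
Total: 0 + 31 + 31 + 29 + 31 + 30 + 31 + 30 + 31 + 31 + 30 + 31 + 30 + 31 + 31 + 28 + 31 + 30 + 31 + 30 + 31 + 31 + 30 + 31 + 30 + 31 + 31 + 28 + 31 + 30 + 31 + 30 + 31 + 31 + 30 + 31 + 30 + 31 + 31 + 28 + 31 + 30 + 31 + 30 + 31 + 31 + 1 = 1371.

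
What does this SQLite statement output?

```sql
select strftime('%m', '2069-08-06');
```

08

`%m` extracts the 2-digit month (01-12): 08.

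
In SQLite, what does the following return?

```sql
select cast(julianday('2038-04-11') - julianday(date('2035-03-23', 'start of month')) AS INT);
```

`start of month` rewinds 2035-03-23 to 2035-03-01.
30 days remain in March 2035 after the 1st (31 − 1).
Full months from April 2035 through March 2038 contribute their day counts.
Then 11 days into April 2038.
Total: 30 + 30 + 31 + 30 + 31 + 31 + 30 + 31 + 30 + 31 + 31 + 29 + 31 + 30 + 31 + 30 + 31 + 31 + 30 + 31 + 30 + 31 + 31 + 28 + 31 + 30 + 31 + 30 + 31 + 31 + 30 + 31 + 30 + 31 + 31 + 28 + 31 + 11 = 1137.

1137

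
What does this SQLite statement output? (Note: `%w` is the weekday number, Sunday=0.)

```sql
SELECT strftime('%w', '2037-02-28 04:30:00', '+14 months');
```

3

First apply '+14 months': 2037-02-28 04:30:00 → 2038-04-28 04:30:00.
2038-04-28 is a Wednesday; with Sunday=0 that is 3.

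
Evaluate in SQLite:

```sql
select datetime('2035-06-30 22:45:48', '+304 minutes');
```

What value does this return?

304 minutes = 5h 4m; +304 minutes from 2035-06-30 22:45:48 is 2035-07-01 03:49:48 (crosses midnight).

2035-07-01 03:49:48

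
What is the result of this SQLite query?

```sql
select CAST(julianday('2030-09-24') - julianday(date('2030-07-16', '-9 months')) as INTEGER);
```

343

Adding -9 months to 2030-07-16 gives 2029-10-16.
15 days remain in October 2029 after the 16th (31 − 16).
Full months from November 2029 through August 2030 contribute their day counts.
Then 24 days into September 2030.
Total: 15 + 30 + 31 + 31 + 28 + 31 + 30 + 31 + 30 + 31 + 31 + 24 = 343.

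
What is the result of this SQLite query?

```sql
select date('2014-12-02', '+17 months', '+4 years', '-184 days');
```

2019-10-31

Adding +17 months to 2014-12-02 gives 2016-05-02.
Adding +4 years to 2016-05-02 gives 2020-05-02.
Applying '-184 days' to 2020-05-02: counting 184 days back gives 2019-10-31.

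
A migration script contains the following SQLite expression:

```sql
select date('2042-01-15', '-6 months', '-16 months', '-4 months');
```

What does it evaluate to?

Adding -6 months to 2042-01-15 gives 2041-07-15.
Adding -16 months to 2041-07-15 gives 2040-03-15.
Adding -4 months to 2040-03-15 gives 2039-11-15.

2039-11-15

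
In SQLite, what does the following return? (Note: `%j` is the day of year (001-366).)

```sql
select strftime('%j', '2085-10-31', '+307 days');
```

246

First apply '+307 days': 2085-10-31 → 2086-09-03.
Day-of-year for 2086-09-03: days since 2086-01-01 inclusive = 246, zero-padded to 246.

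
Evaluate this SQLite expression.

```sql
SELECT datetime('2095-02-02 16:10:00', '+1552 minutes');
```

1552 minutes = 25h 52m; +1552 minutes from 2095-02-02 16:10:00 is 2095-02-03 18:02:00 (crosses midnight).

2095-02-03 18:02:00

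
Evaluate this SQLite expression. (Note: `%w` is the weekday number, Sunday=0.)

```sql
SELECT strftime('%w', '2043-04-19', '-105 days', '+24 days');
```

First apply '-105 days', '+24 days': 2043-04-19 → 2043-01-28.
2043-01-28 is a Wednesday; with Sunday=0 that is 3.

3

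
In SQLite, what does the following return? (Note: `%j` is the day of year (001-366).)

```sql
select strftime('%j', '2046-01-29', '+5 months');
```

First apply '+5 months': 2046-01-29 → 2046-06-29.
Day-of-year for 2046-06-29: days since 2046-01-01 inclusive = 180, zero-padded to 180.

180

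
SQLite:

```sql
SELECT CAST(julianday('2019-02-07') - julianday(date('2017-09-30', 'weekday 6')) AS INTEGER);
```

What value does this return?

495

`weekday 6` advances to the next Saturday; 2017-09-30 is already a Saturday, so it stays at 2017-09-30.
0 days remain in September 2017 after the 30th (30 − 30).
Full months from October 2017 through January 2019 contribute their day counts.
Then 7 days into February 2019.
Total: 0 + 31 + 30 + 31 + 31 + 28 + 31 + 30 + 31 + 30 + 31 + 31 + 30 + 31 + 30 + 31 + 31 + 7 = 495.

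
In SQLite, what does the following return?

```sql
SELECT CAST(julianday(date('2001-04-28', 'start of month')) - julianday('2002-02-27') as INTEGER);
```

-332

`start of month` rewinds 2001-04-28 to 2001-04-01.
29 days remain in April 2001 after the 1st (30 − 1).
Full months from May 2001 through January 2002 contribute their day counts.
Then 27 days into February 2002.
Total: 29 + 31 + 30 + 31 + 31 + 30 + 31 + 30 + 31 + 31 + 27 = 332.
The subtraction is earlier − later, so the result is −332 → -332.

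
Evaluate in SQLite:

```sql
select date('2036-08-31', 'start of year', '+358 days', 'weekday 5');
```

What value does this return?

`start of year` rewinds 2036-08-31 to 2036-01-01.
Applying '+358 days' to 2036-01-01: counting 358 days forward gives 2036-12-24.
`weekday 5` advances to the next Friday; 2036-12-24 is a Wednesday, so it moves forward to 2036-12-26.

2036-12-26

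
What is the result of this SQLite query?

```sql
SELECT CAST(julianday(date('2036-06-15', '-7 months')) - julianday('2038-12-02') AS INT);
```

Adding -7 months to 2036-06-15 gives 2035-11-15.
15 days remain in November 2035 after the 15th (30 − 15).
Full months from December 2035 through November 2038 contribute their day counts.
Then 2 days into December 2038.
Total: 15 + 31 + 31 + 29 + 31 + 30 + 31 + 30 + 31 + 31 + 30 + 31 + 30 + 31 + 31 + 28 + 31 + 30 + 31 + 30 + 31 + 31 + 30 + 31 + 30 + 31 + 31 + 28 + 31 + 30 + 31 + 30 + 31 + 31 + 30 + 31 + 30 + 2 = 1113.
The subtraction is earlier − later, so the result is −1113 → -1113.

-1113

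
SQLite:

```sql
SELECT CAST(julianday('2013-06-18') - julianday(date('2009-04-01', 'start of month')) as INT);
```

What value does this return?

1539

`start of month` rewinds 2009-04-01 to 2009-04-01.
29 days remain in April 2009 after the 1st (30 − 1).
Full months from May 2009 through May 2013 contribute their day counts.
Then 18 days into June 2013.
Total: 29 + 31 + 30 + 31 + 31 + 30 + 31 + 30 + 31 + 31 + 28 + 31 + 30 + 31 + 30 + 31 + 31 + 30 + 31 + 30 + 31 + 31 + 28 + 31 + 30 + 31 + 30 + 31 + 31 + 30 + 31 + 30 + 31 + 31 + 29 + 31 + 30 + 31 + 30 + 31 + 31 + 30 + 31 + 30 + 31 + 31 + 28 + 31 + 30 + 31 + 18 = 1539.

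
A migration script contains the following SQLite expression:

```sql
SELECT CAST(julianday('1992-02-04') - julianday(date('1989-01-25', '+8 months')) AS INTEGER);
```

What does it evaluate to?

Adding +8 months to 1989-01-25 gives 1989-09-25.
5 days remain in September 1989 after the 25th (30 − 25).
Full months from October 1989 through January 1992 contribute their day counts.
Then 4 days into February 1992.
Total: 5 + 31 + 30 + 31 + 31 + 28 + 31 + 30 + 31 + 30 + 31 + 31 + 30 + 31 + 30 + 31 + 31 + 28 + 31 + 30 + 31 + 30 + 31 + 31 + 30 + 31 + 30 + 31 + 31 + 4 = 862.

862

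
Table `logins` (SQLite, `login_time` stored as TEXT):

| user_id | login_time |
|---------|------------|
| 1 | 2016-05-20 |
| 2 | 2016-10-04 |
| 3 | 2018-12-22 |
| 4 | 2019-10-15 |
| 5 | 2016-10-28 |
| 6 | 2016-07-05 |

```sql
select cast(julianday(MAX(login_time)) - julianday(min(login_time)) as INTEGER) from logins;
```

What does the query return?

1243

MIN = 2016-05-20, MAX = 2019-10-15.
11 days remain in May 2016 after the 20th (31 − 20).
Full months from June 2016 through September 2019 contribute their day counts.
Then 15 days into October 2019.
Total: 11 + 30 + 31 + 31 + 30 + 31 + 30 + 31 + 31 + 28 + 31 + 30 + 31 + 30 + 31 + 31 + 30 + 31 + 30 + 31 + 31 + 28 + 31 + 30 + 31 + 30 + 31 + 31 + 30 + 31 + 30 + 31 + 31 + 28 + 31 + 30 + 31 + 30 + 31 + 31 + 30 + 15 = 1243.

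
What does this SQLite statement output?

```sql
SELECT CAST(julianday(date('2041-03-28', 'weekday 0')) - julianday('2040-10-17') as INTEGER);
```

`weekday 0` advances to the next Sunday; 2041-03-28 is a Thursday, so it moves forward to 2041-03-31.
14 days remain in October 2040 after the 17th (31 − 17).
November 2040: 30 days.
December 2040: 31 days.
January 2041: 31 days.
February 2041: 28 days.
Then 31 days into March 2041.
Total: 14 + 30 + 31 + 31 + 28 + 31 = 165.

165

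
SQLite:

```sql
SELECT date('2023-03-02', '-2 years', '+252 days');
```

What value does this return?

Adding -2 years to 2023-03-02 gives 2021-03-02.
Applying '+252 days' to 2021-03-02: counting 252 days forward gives 2021-11-09.

2021-11-09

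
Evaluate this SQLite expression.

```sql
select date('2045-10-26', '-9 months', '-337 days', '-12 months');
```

Adding -9 months to 2045-10-26 gives 2045-01-26.
Applying '-337 days' to 2045-01-26: counting 337 days back gives 2044-02-24.
Adding -12 months to 2044-02-24 gives 2043-02-24.

2043-02-24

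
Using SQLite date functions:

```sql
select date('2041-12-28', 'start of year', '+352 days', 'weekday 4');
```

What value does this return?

`start of year` rewinds 2041-12-28 to 2041-01-01.
Applying '+352 days' to 2041-01-01: counting 352 days forward gives 2041-12-19.
`weekday 4` advances to the next Thursday; 2041-12-19 is already a Thursday, so it stays at 2041-12-19.

2041-12-19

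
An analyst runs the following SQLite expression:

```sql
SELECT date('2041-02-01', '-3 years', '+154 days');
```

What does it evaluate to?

Adding -3 years to 2041-02-01 gives 2038-02-01.
Applying '+154 days' to 2038-02-01: counting 154 days forward gives 2038-07-05.

2038-07-05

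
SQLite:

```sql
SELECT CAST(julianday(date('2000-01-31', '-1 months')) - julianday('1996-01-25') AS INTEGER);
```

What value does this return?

Adding -1 month to 2000-01-31 gives 1999-12-31.
6 days remain in January 1996 after the 25th (31 − 25).
Full months from February 1996 through November 1999 contribute their day counts.
Then 31 days into December 1999.
Total: 6 + 29 + 31 + 30 + 31 + 30 + 31 + 31 + 30 + 31 + 30 + 31 + 31 + 28 + 31 + 30 + 31 + 30 + 31 + 31 + 30 + 31 + 30 + 31 + 31 + 28 + 31 + 30 + 31 + 30 + 31 + 31 + 30 + 31 + 30 + 31 + 31 + 28 + 31 + 30 + 31 + 30 + 31 + 31 + 30 + 31 + 30 + 31 = 1436.

1436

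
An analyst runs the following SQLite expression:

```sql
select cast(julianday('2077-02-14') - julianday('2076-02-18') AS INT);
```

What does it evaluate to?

362

11 days remain in February 2076 after the 18th (29 − 18).
Full months from March 2076 through January 2077 contribute their day counts.
Then 14 days into February 2077.
Total: 11 + 31 + 30 + 31 + 30 + 31 + 31 + 30 + 31 + 30 + 31 + 31 + 14 = 362.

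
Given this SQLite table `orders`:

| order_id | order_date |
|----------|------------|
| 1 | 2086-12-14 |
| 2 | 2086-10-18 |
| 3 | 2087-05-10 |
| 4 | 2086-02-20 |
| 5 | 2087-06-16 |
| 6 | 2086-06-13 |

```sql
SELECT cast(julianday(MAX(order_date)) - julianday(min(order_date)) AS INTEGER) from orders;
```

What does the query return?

MIN = 2086-02-20, MAX = 2087-06-16.
8 days remain in February 2086 after the 20th (28 − 20).
Full months from March 2086 through May 2087 contribute their day counts.
Then 16 days into June 2087.
Total: 8 + 31 + 30 + 31 + 30 + 31 + 31 + 30 + 31 + 30 + 31 + 31 + 28 + 31 + 30 + 31 + 16 = 481.

481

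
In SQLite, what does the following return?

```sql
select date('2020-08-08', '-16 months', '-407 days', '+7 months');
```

Adding -16 months to 2020-08-08 gives 2019-04-08.
Applying '-407 days' to 2019-04-08: counting 407 days back gives 2018-02-25.
Adding +7 months to 2018-02-25 gives 2018-09-25.

2018-09-25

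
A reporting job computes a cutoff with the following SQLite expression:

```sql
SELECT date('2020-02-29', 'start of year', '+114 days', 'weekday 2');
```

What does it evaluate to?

`start of year` rewinds 2020-02-29 to 2020-01-01.
Applying '+114 days' to 2020-01-01: counting 114 days forward gives 2020-04-24.
`weekday 2` advances to the next Tuesday; 2020-04-24 is a Friday, so it moves forward to 2020-04-28.

2020-04-28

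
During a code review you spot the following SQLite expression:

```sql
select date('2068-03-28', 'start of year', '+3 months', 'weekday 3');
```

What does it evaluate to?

`start of year` rewinds 2068-03-28 to 2068-01-01.
Adding +3 months to 2068-01-01 gives 2068-04-01.
`weekday 3` advances to the next Wednesday; 2068-04-01 is a Sunday, so it moves forward to 2068-04-04.

2068-04-04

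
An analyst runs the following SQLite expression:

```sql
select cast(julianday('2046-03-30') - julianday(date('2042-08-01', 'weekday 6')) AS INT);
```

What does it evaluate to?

1336

`weekday 6` advances to the next Saturday; 2042-08-01 is a Friday, so it moves forward to 2042-08-02.
29 days remain in August 2042 after the 2nd (31 − 2).
Full months from September 2042 through February 2046 contribute their day counts.
Then 30 days into March 2046.
Total: 29 + 30 + 31 + 30 + 31 + 31 + 28 + 31 + 30 + 31 + 30 + 31 + 31 + 30 + 31 + 30 + 31 + 31 + 29 + 31 + 30 + 31 + 30 + 31 + 31 + 30 + 31 + 30 + 31 + 31 + 28 + 31 + 30 + 31 + 30 + 31 + 31 + 30 + 31 + 30 + 31 + 31 + 28 + 30 = 1336.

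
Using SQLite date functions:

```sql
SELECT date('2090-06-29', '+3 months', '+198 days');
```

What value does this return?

2091-04-15

Adding +3 months to 2090-06-29 gives 2090-09-29.
Applying '+198 days' to 2090-09-29: counting 198 days forward gives 2091-04-15.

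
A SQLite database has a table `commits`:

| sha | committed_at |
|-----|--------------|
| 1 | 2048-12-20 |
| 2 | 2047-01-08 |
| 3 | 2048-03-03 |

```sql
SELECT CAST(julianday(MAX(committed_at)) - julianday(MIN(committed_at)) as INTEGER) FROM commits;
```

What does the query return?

712

MIN = 2047-01-08, MAX = 2048-12-20.
23 days remain in January 2047 after the 8th (31 − 8).
Full months from February 2047 through November 2048 contribute their day counts.
Then 20 days into December 2048.
Total: 23 + 28 + 31 + 30 + 31 + 30 + 31 + 31 + 30 + 31 + 30 + 31 + 31 + 29 + 31 + 30 + 31 + 30 + 31 + 31 + 30 + 31 + 30 + 20 = 712.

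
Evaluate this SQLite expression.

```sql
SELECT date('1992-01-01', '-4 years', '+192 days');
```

Adding -4 years to 1992-01-01 gives 1988-01-01.
Applying '+192 days' to 1988-01-01: counting 192 days forward gives 1988-07-11.

1988-07-11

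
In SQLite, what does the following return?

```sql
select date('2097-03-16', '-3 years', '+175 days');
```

Adding -3 years to 2097-03-16 gives 2094-03-16.
Applying '+175 days' to 2094-03-16: counting 175 days forward gives 2094-09-07.

2094-09-07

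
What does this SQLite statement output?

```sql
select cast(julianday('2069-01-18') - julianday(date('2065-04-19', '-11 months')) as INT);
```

1705

Adding -11 months to 2065-04-19 gives 2064-05-19.
12 days remain in May 2064 after the 19th (31 − 19).
Full months from June 2064 through December 2068 contribute their day counts.
Then 18 days into January 2069.
Total: 12 + 30 + 31 + 31 + 30 + 31 + 30 + 31 + 31 + 28 + 31 + 30 + 31 + 30 + 31 + 31 + 30 + 31 + 30 + 31 + 31 + 28 + 31 + 30 + 31 + 30 + 31 + 31 + 30 + 31 + 30 + 31 + 31 + 28 + 31 + 30 + 31 + 30 + 31 + 31 + 30 + 31 + 30 + 31 + 31 + 29 + 31 + 30 + 31 + 30 + 31 + 31 + 30 + 31 + 30 + 31 + 18 = 1705.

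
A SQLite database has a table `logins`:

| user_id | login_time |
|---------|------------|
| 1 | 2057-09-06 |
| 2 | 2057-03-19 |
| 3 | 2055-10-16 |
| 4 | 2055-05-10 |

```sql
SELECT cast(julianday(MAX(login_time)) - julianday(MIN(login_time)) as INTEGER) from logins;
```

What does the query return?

MIN = 2055-05-10, MAX = 2057-09-06.
21 days remain in May 2055 after the 10th (31 − 10).
Full months from June 2055 through August 2057 contribute their day counts.
Then 6 days into September 2057.
Total: 21 + 30 + 31 + 31 + 30 + 31 + 30 + 31 + 31 + 29 + 31 + 30 + 31 + 30 + 31 + 31 + 30 + 31 + 30 + 31 + 31 + 28 + 31 + 30 + 31 + 30 + 31 + 31 + 6 = 850.

850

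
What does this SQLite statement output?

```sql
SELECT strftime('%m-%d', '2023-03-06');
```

`%m-%d` extracts the month-day: 03-06.

03-06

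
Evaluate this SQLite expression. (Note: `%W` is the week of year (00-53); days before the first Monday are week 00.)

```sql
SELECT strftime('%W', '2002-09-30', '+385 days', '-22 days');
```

First apply '+385 days', '-22 days': 2002-09-30 → 2003-09-28.
2003-09-28 is a Sunday. SQLite's %W counts Mondays since the year started; the result is 38.

38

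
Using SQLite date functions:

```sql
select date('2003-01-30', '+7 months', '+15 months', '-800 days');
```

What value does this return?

2002-09-22

Adding +7 months to 2003-01-30 gives 2003-08-30.
Adding +15 months to 2003-08-30 gives 2004-11-30.
Applying '-800 days' to 2004-11-30: counting 800 days back gives 2002-09-22.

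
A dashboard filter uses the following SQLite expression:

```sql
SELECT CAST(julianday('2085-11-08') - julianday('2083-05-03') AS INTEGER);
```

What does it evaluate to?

28 days remain in May 2083 after the 3rd (31 − 3).
Full months from June 2083 through October 2085 contribute their day counts.
Then 8 days into November 2085.
Total: 28 + 30 + 31 + 31 + 30 + 31 + 30 + 31 + 31 + 29 + 31 + 30 + 31 + 30 + 31 + 31 + 30 + 31 + 30 + 31 + 31 + 28 + 31 + 30 + 31 + 30 + 31 + 31 + 30 + 31 + 8 = 920.

920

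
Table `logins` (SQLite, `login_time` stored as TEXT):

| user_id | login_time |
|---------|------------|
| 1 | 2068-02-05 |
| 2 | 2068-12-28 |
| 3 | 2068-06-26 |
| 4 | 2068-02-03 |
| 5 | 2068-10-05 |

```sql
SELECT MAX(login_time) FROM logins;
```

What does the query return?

2068-12-28

MAX over {2068-02-03, 2068-02-05, 2068-06-26, 2068-10-05, 2068-12-28}.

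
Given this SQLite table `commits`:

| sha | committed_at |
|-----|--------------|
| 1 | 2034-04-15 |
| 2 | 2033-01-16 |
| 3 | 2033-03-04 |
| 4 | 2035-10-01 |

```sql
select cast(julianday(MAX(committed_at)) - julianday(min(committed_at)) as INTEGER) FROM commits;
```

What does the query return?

988

MIN = 2033-01-16, MAX = 2035-10-01.
15 days remain in January 2033 after the 16th (31 − 16).
Full months from February 2033 through September 2035 contribute their day counts.
Then 1 day into October 2035.
Total: 15 + 28 + 31 + 30 + 31 + 30 + 31 + 31 + 30 + 31 + 30 + 31 + 31 + 28 + 31 + 30 + 31 + 30 + 31 + 31 + 30 + 31 + 30 + 31 + 31 + 28 + 31 + 30 + 31 + 30 + 31 + 31 + 30 + 1 = 988.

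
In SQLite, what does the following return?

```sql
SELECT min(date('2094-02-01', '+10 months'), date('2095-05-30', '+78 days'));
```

2094-12-01

date('2094-02-01', '+10 months') → 2094-12-01.
date('2095-05-30', '+78 days') → 2095-08-16.
Earlier of the two is 2094-12-01.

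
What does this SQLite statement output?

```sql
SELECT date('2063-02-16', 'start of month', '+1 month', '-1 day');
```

`start of month` rewinds 2063-02-16 to 2063-02-01.
Adding +1 month to 2063-02-01 gives 2063-03-01.
Going back 1 day from 2063-03-01 reaches 2063-02-28 (last day of February, 28 days).

2063-02-28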